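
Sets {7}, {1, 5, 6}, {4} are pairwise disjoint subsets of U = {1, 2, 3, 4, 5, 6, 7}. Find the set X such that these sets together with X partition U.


U = {1, 2, 3, 4, 5, 6, 7}
Shown blocks: {7}, {1, 5, 6}, {4}
A partition's blocks are pairwise disjoint and cover U, so the missing block = U \ (union of shown blocks).
Union of shown blocks: {1, 4, 5, 6, 7}
Missing block = U \ (union) = {2, 3}

{2, 3}


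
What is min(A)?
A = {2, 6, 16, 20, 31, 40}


Set A = {2, 6, 16, 20, 31, 40}
Elements in ascending order: 2, 6, 16, 20, 31, 40
The smallest element is 2.

2


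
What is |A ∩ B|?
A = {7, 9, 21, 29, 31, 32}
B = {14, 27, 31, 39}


Set A = {7, 9, 21, 29, 31, 32}
Set B = {14, 27, 31, 39}
A ∩ B = {31}
|A ∩ B| = 1

1


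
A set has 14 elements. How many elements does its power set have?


The set has 14 elements.
The power set contains all possible subsets.
|P(A)| = 2^|A| = 2^14 = 16384

16384


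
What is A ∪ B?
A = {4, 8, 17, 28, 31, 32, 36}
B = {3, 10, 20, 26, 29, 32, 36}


Set A = {4, 8, 17, 28, 31, 32, 36}
Set B = {3, 10, 20, 26, 29, 32, 36}
A ∪ B includes all elements in either set.
Elements from A: {4, 8, 17, 28, 31, 32, 36}
Elements from B not already included: {3, 10, 20, 26, 29}
A ∪ B = {3, 4, 8, 10, 17, 20, 26, 28, 29, 31, 32, 36}

{3, 4, 8, 10, 17, 20, 26, 28, 29, 31, 32, 36}


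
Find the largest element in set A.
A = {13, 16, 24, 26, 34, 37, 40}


Set A = {13, 16, 24, 26, 34, 37, 40}
Elements in ascending order: 13, 16, 24, 26, 34, 37, 40
The largest element is 40.

40


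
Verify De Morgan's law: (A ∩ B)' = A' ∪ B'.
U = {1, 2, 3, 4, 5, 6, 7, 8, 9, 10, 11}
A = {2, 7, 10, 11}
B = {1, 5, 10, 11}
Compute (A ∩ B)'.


U = {1, 2, 3, 4, 5, 6, 7, 8, 9, 10, 11}
A = {2, 7, 10, 11}, B = {1, 5, 10, 11}
A ∩ B = {10, 11}
(A ∩ B)' = U \ (A ∩ B) = {1, 2, 3, 4, 5, 6, 7, 8, 9}
Verification via A' ∪ B': A' = {1, 3, 4, 5, 6, 8, 9}, B' = {2, 3, 4, 6, 7, 8, 9}
A' ∪ B' = {1, 2, 3, 4, 5, 6, 7, 8, 9} ✓

{1, 2, 3, 4, 5, 6, 7, 8, 9}


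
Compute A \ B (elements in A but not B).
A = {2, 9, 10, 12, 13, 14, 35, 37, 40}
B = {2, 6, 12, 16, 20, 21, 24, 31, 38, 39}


Set A = {2, 9, 10, 12, 13, 14, 35, 37, 40}
Set B = {2, 6, 12, 16, 20, 21, 24, 31, 38, 39}
A \ B includes elements in A that are not in B.
Check each element of A:
2 (in B, remove), 9 (not in B, keep), 10 (not in B, keep), 12 (in B, remove), 13 (not in B, keep), 14 (not in B, keep), 35 (not in B, keep), 37 (not in B, keep), 40 (not in B, keep)
A \ B = {9, 10, 13, 14, 35, 37, 40}

{9, 10, 13, 14, 35, 37, 40}


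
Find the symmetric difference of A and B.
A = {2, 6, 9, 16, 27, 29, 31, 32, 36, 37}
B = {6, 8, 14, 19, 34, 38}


Set A = {2, 6, 9, 16, 27, 29, 31, 32, 36, 37}
Set B = {6, 8, 14, 19, 34, 38}
A △ B = (A \ B) ∪ (B \ A)
Elements in A but not B: {2, 9, 16, 27, 29, 31, 32, 36, 37}
Elements in B but not A: {8, 14, 19, 34, 38}
A △ B = {2, 8, 9, 14, 16, 19, 27, 29, 31, 32, 34, 36, 37, 38}

{2, 8, 9, 14, 16, 19, 27, 29, 31, 32, 34, 36, 37, 38}


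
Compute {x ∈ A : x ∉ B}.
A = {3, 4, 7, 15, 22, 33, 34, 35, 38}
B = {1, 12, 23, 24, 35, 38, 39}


Set A = {3, 4, 7, 15, 22, 33, 34, 35, 38}
Set B = {1, 12, 23, 24, 35, 38, 39}
Check each element of A against B:
3 ∉ B (include), 4 ∉ B (include), 7 ∉ B (include), 15 ∉ B (include), 22 ∉ B (include), 33 ∉ B (include), 34 ∉ B (include), 35 ∈ B, 38 ∈ B
Elements of A not in B: {3, 4, 7, 15, 22, 33, 34}

{3, 4, 7, 15, 22, 33, 34}


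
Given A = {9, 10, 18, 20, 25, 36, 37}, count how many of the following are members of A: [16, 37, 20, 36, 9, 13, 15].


Set A = {9, 10, 18, 20, 25, 36, 37}
Candidates: [16, 37, 20, 36, 9, 13, 15]
Check each candidate:
16 ∉ A, 37 ∈ A, 20 ∈ A, 36 ∈ A, 9 ∈ A, 13 ∉ A, 15 ∉ A
Count of candidates in A: 4

4


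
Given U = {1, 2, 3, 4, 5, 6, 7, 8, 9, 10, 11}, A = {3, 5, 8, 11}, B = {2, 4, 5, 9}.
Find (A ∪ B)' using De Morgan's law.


U = {1, 2, 3, 4, 5, 6, 7, 8, 9, 10, 11}
A = {3, 5, 8, 11}, B = {2, 4, 5, 9}
A ∪ B = {2, 3, 4, 5, 8, 9, 11}
(A ∪ B)' = U \ (A ∪ B) = {1, 6, 7, 10}
Verification via A' ∩ B': A' = {1, 2, 4, 6, 7, 9, 10}, B' = {1, 3, 6, 7, 8, 10, 11}
A' ∩ B' = {1, 6, 7, 10} ✓

{1, 6, 7, 10}


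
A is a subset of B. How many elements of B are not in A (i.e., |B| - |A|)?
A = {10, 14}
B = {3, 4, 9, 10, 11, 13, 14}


Set A = {10, 14}, |A| = 2
Set B = {3, 4, 9, 10, 11, 13, 14}, |B| = 7
Since A ⊆ B: B \ A = {3, 4, 9, 11, 13}
|B| - |A| = 7 - 2 = 5

5


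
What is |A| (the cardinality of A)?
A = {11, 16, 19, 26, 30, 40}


Set A = {11, 16, 19, 26, 30, 40}
Listing elements: 11, 16, 19, 26, 30, 40
Counting: 6 elements
|A| = 6

6


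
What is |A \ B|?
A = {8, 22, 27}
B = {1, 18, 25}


Set A = {8, 22, 27}
Set B = {1, 18, 25}
A \ B = {8, 22, 27}
|A \ B| = 3

3


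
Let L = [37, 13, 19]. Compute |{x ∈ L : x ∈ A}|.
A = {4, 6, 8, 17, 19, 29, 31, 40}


Set A = {4, 6, 8, 17, 19, 29, 31, 40}
Candidates: [37, 13, 19]
Check each candidate:
37 ∉ A, 13 ∉ A, 19 ∈ A
Count of candidates in A: 1

1


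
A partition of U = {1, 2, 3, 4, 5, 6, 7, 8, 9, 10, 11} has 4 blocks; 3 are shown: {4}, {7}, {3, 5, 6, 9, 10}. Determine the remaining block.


U = {1, 2, 3, 4, 5, 6, 7, 8, 9, 10, 11}
Shown blocks: {4}, {7}, {3, 5, 6, 9, 10}
A partition's blocks are pairwise disjoint and cover U, so the missing block = U \ (union of shown blocks).
Union of shown blocks: {3, 4, 5, 6, 7, 9, 10}
Missing block = U \ (union) = {1, 2, 8, 11}

{1, 2, 8, 11}


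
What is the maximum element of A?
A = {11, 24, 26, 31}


Set A = {11, 24, 26, 31}
Elements in ascending order: 11, 24, 26, 31
The largest element is 31.

31


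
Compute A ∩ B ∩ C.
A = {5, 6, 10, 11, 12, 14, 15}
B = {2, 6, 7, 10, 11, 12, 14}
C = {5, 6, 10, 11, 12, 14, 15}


Set A = {5, 6, 10, 11, 12, 14, 15}
Set B = {2, 6, 7, 10, 11, 12, 14}
Set C = {5, 6, 10, 11, 12, 14, 15}
First, A ∩ B = {6, 10, 11, 12, 14}
Then, (A ∩ B) ∩ C = {6, 10, 11, 12, 14}

{6, 10, 11, 12, 14}


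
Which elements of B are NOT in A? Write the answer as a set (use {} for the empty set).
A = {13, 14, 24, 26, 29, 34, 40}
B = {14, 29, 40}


Set A = {13, 14, 24, 26, 29, 34, 40}
Set B = {14, 29, 40}
Check each element of B against A:
14 ∈ A, 29 ∈ A, 40 ∈ A
Elements of B not in A: {}

{}


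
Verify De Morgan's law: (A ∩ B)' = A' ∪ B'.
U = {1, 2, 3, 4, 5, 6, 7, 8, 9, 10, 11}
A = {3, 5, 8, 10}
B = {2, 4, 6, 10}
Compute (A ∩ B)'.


U = {1, 2, 3, 4, 5, 6, 7, 8, 9, 10, 11}
A = {3, 5, 8, 10}, B = {2, 4, 6, 10}
A ∩ B = {10}
(A ∩ B)' = U \ (A ∩ B) = {1, 2, 3, 4, 5, 6, 7, 8, 9, 11}
Verification via A' ∪ B': A' = {1, 2, 4, 6, 7, 9, 11}, B' = {1, 3, 5, 7, 8, 9, 11}
A' ∪ B' = {1, 2, 3, 4, 5, 6, 7, 8, 9, 11} ✓

{1, 2, 3, 4, 5, 6, 7, 8, 9, 11}


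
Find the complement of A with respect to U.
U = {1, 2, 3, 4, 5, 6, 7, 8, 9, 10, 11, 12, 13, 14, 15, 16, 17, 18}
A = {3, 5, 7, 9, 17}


Universal set U = {1, 2, 3, 4, 5, 6, 7, 8, 9, 10, 11, 12, 13, 14, 15, 16, 17, 18}
Set A = {3, 5, 7, 9, 17}
A' = U \ A = elements in U but not in A
Checking each element of U:
1 (not in A, include), 2 (not in A, include), 3 (in A, exclude), 4 (not in A, include), 5 (in A, exclude), 6 (not in A, include), 7 (in A, exclude), 8 (not in A, include), 9 (in A, exclude), 10 (not in A, include), 11 (not in A, include), 12 (not in A, include), 13 (not in A, include), 14 (not in A, include), 15 (not in A, include), 16 (not in A, include), 17 (in A, exclude), 18 (not in A, include)
A' = {1, 2, 4, 6, 8, 10, 11, 12, 13, 14, 15, 16, 18}

{1, 2, 4, 6, 8, 10, 11, 12, 13, 14, 15, 16, 18}


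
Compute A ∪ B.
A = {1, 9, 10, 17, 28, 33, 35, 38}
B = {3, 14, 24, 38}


Set A = {1, 9, 10, 17, 28, 33, 35, 38}
Set B = {3, 14, 24, 38}
A ∪ B includes all elements in either set.
Elements from A: {1, 9, 10, 17, 28, 33, 35, 38}
Elements from B not already included: {3, 14, 24}
A ∪ B = {1, 3, 9, 10, 14, 17, 24, 28, 33, 35, 38}

{1, 3, 9, 10, 14, 17, 24, 28, 33, 35, 38}


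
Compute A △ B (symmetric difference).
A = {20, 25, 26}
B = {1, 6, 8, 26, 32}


Set A = {20, 25, 26}
Set B = {1, 6, 8, 26, 32}
A △ B = (A \ B) ∪ (B \ A)
Elements in A but not B: {20, 25}
Elements in B but not A: {1, 6, 8, 32}
A △ B = {1, 6, 8, 20, 25, 32}

{1, 6, 8, 20, 25, 32}


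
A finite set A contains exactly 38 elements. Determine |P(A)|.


The set has 38 elements.
The power set contains all possible subsets.
|P(A)| = 2^|A| = 2^38 = 274877906944

274877906944


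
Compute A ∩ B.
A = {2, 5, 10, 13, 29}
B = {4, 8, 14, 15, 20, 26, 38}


Set A = {2, 5, 10, 13, 29}
Set B = {4, 8, 14, 15, 20, 26, 38}
A ∩ B includes only elements in both sets.
Check each element of A against B:
2 ✗, 5 ✗, 10 ✗, 13 ✗, 29 ✗
A ∩ B = {}

{}


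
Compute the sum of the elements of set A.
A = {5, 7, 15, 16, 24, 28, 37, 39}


Set A = {5, 7, 15, 16, 24, 28, 37, 39}
Sum = 5 + 7 + 15 + 16 + 24 + 28 + 37 + 39 = 171

171


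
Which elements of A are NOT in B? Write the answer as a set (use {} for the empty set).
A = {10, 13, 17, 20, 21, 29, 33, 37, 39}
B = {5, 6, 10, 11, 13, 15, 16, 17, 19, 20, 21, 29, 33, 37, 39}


Set A = {10, 13, 17, 20, 21, 29, 33, 37, 39}
Set B = {5, 6, 10, 11, 13, 15, 16, 17, 19, 20, 21, 29, 33, 37, 39}
Check each element of A against B:
10 ∈ B, 13 ∈ B, 17 ∈ B, 20 ∈ B, 21 ∈ B, 29 ∈ B, 33 ∈ B, 37 ∈ B, 39 ∈ B
Elements of A not in B: {}

{}


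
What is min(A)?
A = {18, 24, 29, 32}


Set A = {18, 24, 29, 32}
Elements in ascending order: 18, 24, 29, 32
The smallest element is 18.

18


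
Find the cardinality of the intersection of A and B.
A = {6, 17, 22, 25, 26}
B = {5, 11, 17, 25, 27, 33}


Set A = {6, 17, 22, 25, 26}
Set B = {5, 11, 17, 25, 27, 33}
A ∩ B = {17, 25}
|A ∩ B| = 2

2


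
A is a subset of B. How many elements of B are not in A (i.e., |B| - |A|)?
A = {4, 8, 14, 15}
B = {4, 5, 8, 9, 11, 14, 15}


Set A = {4, 8, 14, 15}, |A| = 4
Set B = {4, 5, 8, 9, 11, 14, 15}, |B| = 7
Since A ⊆ B: B \ A = {5, 9, 11}
|B| - |A| = 7 - 4 = 3

3


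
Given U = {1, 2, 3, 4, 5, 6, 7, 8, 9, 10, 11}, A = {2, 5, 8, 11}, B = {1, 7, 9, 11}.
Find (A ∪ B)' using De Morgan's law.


U = {1, 2, 3, 4, 5, 6, 7, 8, 9, 10, 11}
A = {2, 5, 8, 11}, B = {1, 7, 9, 11}
A ∪ B = {1, 2, 5, 7, 8, 9, 11}
(A ∪ B)' = U \ (A ∪ B) = {3, 4, 6, 10}
Verification via A' ∩ B': A' = {1, 3, 4, 6, 7, 9, 10}, B' = {2, 3, 4, 5, 6, 8, 10}
A' ∩ B' = {3, 4, 6, 10} ✓

{3, 4, 6, 10}


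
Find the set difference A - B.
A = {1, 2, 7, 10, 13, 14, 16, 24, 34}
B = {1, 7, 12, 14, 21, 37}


Set A = {1, 2, 7, 10, 13, 14, 16, 24, 34}
Set B = {1, 7, 12, 14, 21, 37}
A \ B includes elements in A that are not in B.
Check each element of A:
1 (in B, remove), 2 (not in B, keep), 7 (in B, remove), 10 (not in B, keep), 13 (not in B, keep), 14 (in B, remove), 16 (not in B, keep), 24 (not in B, keep), 34 (not in B, keep)
A \ B = {2, 10, 13, 16, 24, 34}

{2, 10, 13, 16, 24, 34}


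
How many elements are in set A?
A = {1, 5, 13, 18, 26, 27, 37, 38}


Set A = {1, 5, 13, 18, 26, 27, 37, 38}
Listing elements: 1, 5, 13, 18, 26, 27, 37, 38
Counting: 8 elements
|A| = 8

8


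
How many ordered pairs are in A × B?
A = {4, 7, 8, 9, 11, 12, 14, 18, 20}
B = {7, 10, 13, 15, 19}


Set A = {4, 7, 8, 9, 11, 12, 14, 18, 20} has 9 elements.
Set B = {7, 10, 13, 15, 19} has 5 elements.
|A × B| = |A| × |B| = 9 × 5 = 45

45


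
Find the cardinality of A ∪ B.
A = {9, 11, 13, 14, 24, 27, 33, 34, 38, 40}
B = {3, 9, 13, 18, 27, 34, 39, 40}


Set A = {9, 11, 13, 14, 24, 27, 33, 34, 38, 40}, |A| = 10
Set B = {3, 9, 13, 18, 27, 34, 39, 40}, |B| = 8
A ∩ B = {9, 13, 27, 34, 40}, |A ∩ B| = 5
|A ∪ B| = |A| + |B| - |A ∩ B| = 10 + 8 - 5 = 13

13


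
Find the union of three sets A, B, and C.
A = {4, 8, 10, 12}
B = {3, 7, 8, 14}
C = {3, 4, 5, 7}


Set A = {4, 8, 10, 12}
Set B = {3, 7, 8, 14}
Set C = {3, 4, 5, 7}
First, A ∪ B = {3, 4, 7, 8, 10, 12, 14}
Then, (A ∪ B) ∪ C = {3, 4, 5, 7, 8, 10, 12, 14}

{3, 4, 5, 7, 8, 10, 12, 14}


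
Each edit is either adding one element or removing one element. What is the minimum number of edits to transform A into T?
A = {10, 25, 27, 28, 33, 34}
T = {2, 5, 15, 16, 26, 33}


Set A = {10, 25, 27, 28, 33, 34}
Set T = {2, 5, 15, 16, 26, 33}
Elements to remove from A (in A, not in T): {10, 25, 27, 28, 34} → 5 removals
Elements to add to A (in T, not in A): {2, 5, 15, 16, 26} → 5 additions
Total edits = 5 + 5 = 10

10


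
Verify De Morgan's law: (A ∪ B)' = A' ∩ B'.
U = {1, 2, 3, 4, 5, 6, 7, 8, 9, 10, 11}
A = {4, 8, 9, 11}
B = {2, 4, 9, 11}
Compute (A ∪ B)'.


U = {1, 2, 3, 4, 5, 6, 7, 8, 9, 10, 11}
A = {4, 8, 9, 11}, B = {2, 4, 9, 11}
A ∪ B = {2, 4, 8, 9, 11}
(A ∪ B)' = U \ (A ∪ B) = {1, 3, 5, 6, 7, 10}
Verification via A' ∩ B': A' = {1, 2, 3, 5, 6, 7, 10}, B' = {1, 3, 5, 6, 7, 8, 10}
A' ∩ B' = {1, 3, 5, 6, 7, 10} ✓

{1, 3, 5, 6, 7, 10}


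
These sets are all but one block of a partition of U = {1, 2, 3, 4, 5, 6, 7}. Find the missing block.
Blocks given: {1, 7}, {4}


U = {1, 2, 3, 4, 5, 6, 7}
Shown blocks: {1, 7}, {4}
A partition's blocks are pairwise disjoint and cover U, so the missing block = U \ (union of shown blocks).
Union of shown blocks: {1, 4, 7}
Missing block = U \ (union) = {2, 3, 5, 6}

{2, 3, 5, 6}


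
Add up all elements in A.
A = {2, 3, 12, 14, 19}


Set A = {2, 3, 12, 14, 19}
Sum = 2 + 3 + 12 + 14 + 19 = 50

50


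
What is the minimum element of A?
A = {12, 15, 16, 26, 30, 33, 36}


Set A = {12, 15, 16, 26, 30, 33, 36}
Elements in ascending order: 12, 15, 16, 26, 30, 33, 36
The smallest element is 12.

12


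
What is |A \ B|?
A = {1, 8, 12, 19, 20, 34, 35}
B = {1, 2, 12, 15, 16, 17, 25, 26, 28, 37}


Set A = {1, 8, 12, 19, 20, 34, 35}
Set B = {1, 2, 12, 15, 16, 17, 25, 26, 28, 37}
A \ B = {8, 19, 20, 34, 35}
|A \ B| = 5

5


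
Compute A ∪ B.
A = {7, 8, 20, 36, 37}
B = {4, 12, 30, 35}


Set A = {7, 8, 20, 36, 37}
Set B = {4, 12, 30, 35}
A ∪ B includes all elements in either set.
Elements from A: {7, 8, 20, 36, 37}
Elements from B not already included: {4, 12, 30, 35}
A ∪ B = {4, 7, 8, 12, 20, 30, 35, 36, 37}

{4, 7, 8, 12, 20, 30, 35, 36, 37}


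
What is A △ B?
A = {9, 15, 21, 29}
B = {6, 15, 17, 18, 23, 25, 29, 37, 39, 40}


Set A = {9, 15, 21, 29}
Set B = {6, 15, 17, 18, 23, 25, 29, 37, 39, 40}
A △ B = (A \ B) ∪ (B \ A)
Elements in A but not B: {9, 21}
Elements in B but not A: {6, 17, 18, 23, 25, 37, 39, 40}
A △ B = {6, 9, 17, 18, 21, 23, 25, 37, 39, 40}

{6, 9, 17, 18, 21, 23, 25, 37, 39, 40}


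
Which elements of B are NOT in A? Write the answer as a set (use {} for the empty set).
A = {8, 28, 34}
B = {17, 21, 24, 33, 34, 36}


Set A = {8, 28, 34}
Set B = {17, 21, 24, 33, 34, 36}
Check each element of B against A:
17 ∉ A (include), 21 ∉ A (include), 24 ∉ A (include), 33 ∉ A (include), 34 ∈ A, 36 ∉ A (include)
Elements of B not in A: {17, 21, 24, 33, 36}

{17, 21, 24, 33, 36}


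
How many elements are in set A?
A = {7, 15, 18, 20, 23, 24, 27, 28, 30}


Set A = {7, 15, 18, 20, 23, 24, 27, 28, 30}
Listing elements: 7, 15, 18, 20, 23, 24, 27, 28, 30
Counting: 9 elements
|A| = 9

9


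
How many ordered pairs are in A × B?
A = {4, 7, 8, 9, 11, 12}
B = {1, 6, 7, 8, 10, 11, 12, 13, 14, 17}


Set A = {4, 7, 8, 9, 11, 12} has 6 elements.
Set B = {1, 6, 7, 8, 10, 11, 12, 13, 14, 17} has 10 elements.
|A × B| = |A| × |B| = 6 × 10 = 60

60


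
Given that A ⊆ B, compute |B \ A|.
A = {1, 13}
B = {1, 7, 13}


Set A = {1, 13}, |A| = 2
Set B = {1, 7, 13}, |B| = 3
Since A ⊆ B: B \ A = {7}
|B| - |A| = 3 - 2 = 1

1


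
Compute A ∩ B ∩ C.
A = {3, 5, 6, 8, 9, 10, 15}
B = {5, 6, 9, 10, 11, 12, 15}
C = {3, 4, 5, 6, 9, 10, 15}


Set A = {3, 5, 6, 8, 9, 10, 15}
Set B = {5, 6, 9, 10, 11, 12, 15}
Set C = {3, 4, 5, 6, 9, 10, 15}
First, A ∩ B = {5, 6, 9, 10, 15}
Then, (A ∩ B) ∩ C = {5, 6, 9, 10, 15}

{5, 6, 9, 10, 15}


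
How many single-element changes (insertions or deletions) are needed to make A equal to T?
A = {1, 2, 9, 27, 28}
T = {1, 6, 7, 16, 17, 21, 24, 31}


Set A = {1, 2, 9, 27, 28}
Set T = {1, 6, 7, 16, 17, 21, 24, 31}
Elements to remove from A (in A, not in T): {2, 9, 27, 28} → 4 removals
Elements to add to A (in T, not in A): {6, 7, 16, 17, 21, 24, 31} → 7 additions
Total edits = 4 + 7 = 11

11


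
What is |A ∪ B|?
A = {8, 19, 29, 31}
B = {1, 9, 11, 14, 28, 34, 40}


Set A = {8, 19, 29, 31}, |A| = 4
Set B = {1, 9, 11, 14, 28, 34, 40}, |B| = 7
A ∩ B = {}, |A ∩ B| = 0
|A ∪ B| = |A| + |B| - |A ∩ B| = 4 + 7 - 0 = 11

11


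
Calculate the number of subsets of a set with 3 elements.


The set has 3 elements.
The power set contains all possible subsets.
|P(A)| = 2^|A| = 2^3 = 8

8


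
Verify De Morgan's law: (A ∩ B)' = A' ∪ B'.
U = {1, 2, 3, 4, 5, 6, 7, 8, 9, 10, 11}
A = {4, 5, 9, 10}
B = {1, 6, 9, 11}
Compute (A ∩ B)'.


U = {1, 2, 3, 4, 5, 6, 7, 8, 9, 10, 11}
A = {4, 5, 9, 10}, B = {1, 6, 9, 11}
A ∩ B = {9}
(A ∩ B)' = U \ (A ∩ B) = {1, 2, 3, 4, 5, 6, 7, 8, 10, 11}
Verification via A' ∪ B': A' = {1, 2, 3, 6, 7, 8, 11}, B' = {2, 3, 4, 5, 7, 8, 10}
A' ∪ B' = {1, 2, 3, 4, 5, 6, 7, 8, 10, 11} ✓

{1, 2, 3, 4, 5, 6, 7, 8, 10, 11}


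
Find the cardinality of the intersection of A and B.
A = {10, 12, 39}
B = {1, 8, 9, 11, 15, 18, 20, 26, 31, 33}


Set A = {10, 12, 39}
Set B = {1, 8, 9, 11, 15, 18, 20, 26, 31, 33}
A ∩ B = {}
|A ∩ B| = 0

0


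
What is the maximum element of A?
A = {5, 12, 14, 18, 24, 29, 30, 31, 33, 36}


Set A = {5, 12, 14, 18, 24, 29, 30, 31, 33, 36}
Elements in ascending order: 5, 12, 14, 18, 24, 29, 30, 31, 33, 36
The largest element is 36.

36


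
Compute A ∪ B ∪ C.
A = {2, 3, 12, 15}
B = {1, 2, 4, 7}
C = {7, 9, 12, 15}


Set A = {2, 3, 12, 15}
Set B = {1, 2, 4, 7}
Set C = {7, 9, 12, 15}
First, A ∪ B = {1, 2, 3, 4, 7, 12, 15}
Then, (A ∪ B) ∪ C = {1, 2, 3, 4, 7, 9, 12, 15}

{1, 2, 3, 4, 7, 9, 12, 15}


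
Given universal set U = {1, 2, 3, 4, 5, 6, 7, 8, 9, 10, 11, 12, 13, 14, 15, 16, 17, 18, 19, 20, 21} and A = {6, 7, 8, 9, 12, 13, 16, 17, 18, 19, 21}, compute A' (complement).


Universal set U = {1, 2, 3, 4, 5, 6, 7, 8, 9, 10, 11, 12, 13, 14, 15, 16, 17, 18, 19, 20, 21}
Set A = {6, 7, 8, 9, 12, 13, 16, 17, 18, 19, 21}
A' = U \ A = elements in U but not in A
Checking each element of U:
1 (not in A, include), 2 (not in A, include), 3 (not in A, include), 4 (not in A, include), 5 (not in A, include), 6 (in A, exclude), 7 (in A, exclude), 8 (in A, exclude), 9 (in A, exclude), 10 (not in A, include), 11 (not in A, include), 12 (in A, exclude), 13 (in A, exclude), 14 (not in A, include), 15 (not in A, include), 16 (in A, exclude), 17 (in A, exclude), 18 (in A, exclude), 19 (in A, exclude), 20 (not in A, include), 21 (in A, exclude)
A' = {1, 2, 3, 4, 5, 10, 11, 14, 15, 20}

{1, 2, 3, 4, 5, 10, 11, 14, 15, 20}


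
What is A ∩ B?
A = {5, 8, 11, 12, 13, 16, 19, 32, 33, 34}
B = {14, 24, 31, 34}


Set A = {5, 8, 11, 12, 13, 16, 19, 32, 33, 34}
Set B = {14, 24, 31, 34}
A ∩ B includes only elements in both sets.
Check each element of A against B:
5 ✗, 8 ✗, 11 ✗, 12 ✗, 13 ✗, 16 ✗, 19 ✗, 32 ✗, 33 ✗, 34 ✓
A ∩ B = {34}

{34}


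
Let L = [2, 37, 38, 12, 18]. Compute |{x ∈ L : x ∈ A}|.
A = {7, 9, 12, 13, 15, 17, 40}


Set A = {7, 9, 12, 13, 15, 17, 40}
Candidates: [2, 37, 38, 12, 18]
Check each candidate:
2 ∉ A, 37 ∉ A, 38 ∉ A, 12 ∈ A, 18 ∉ A
Count of candidates in A: 1

1


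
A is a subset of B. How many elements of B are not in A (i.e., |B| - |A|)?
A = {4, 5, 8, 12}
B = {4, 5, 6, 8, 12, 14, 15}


Set A = {4, 5, 8, 12}, |A| = 4
Set B = {4, 5, 6, 8, 12, 14, 15}, |B| = 7
Since A ⊆ B: B \ A = {6, 14, 15}
|B| - |A| = 7 - 4 = 3

3


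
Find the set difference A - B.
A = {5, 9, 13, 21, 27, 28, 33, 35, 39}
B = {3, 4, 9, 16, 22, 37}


Set A = {5, 9, 13, 21, 27, 28, 33, 35, 39}
Set B = {3, 4, 9, 16, 22, 37}
A \ B includes elements in A that are not in B.
Check each element of A:
5 (not in B, keep), 9 (in B, remove), 13 (not in B, keep), 21 (not in B, keep), 27 (not in B, keep), 28 (not in B, keep), 33 (not in B, keep), 35 (not in B, keep), 39 (not in B, keep)
A \ B = {5, 13, 21, 27, 28, 33, 35, 39}

{5, 13, 21, 27, 28, 33, 35, 39}


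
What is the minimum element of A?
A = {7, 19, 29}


Set A = {7, 19, 29}
Elements in ascending order: 7, 19, 29
The smallest element is 7.

7


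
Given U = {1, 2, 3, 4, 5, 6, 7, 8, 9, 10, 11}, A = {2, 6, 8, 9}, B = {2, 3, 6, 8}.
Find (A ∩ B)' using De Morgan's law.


U = {1, 2, 3, 4, 5, 6, 7, 8, 9, 10, 11}
A = {2, 6, 8, 9}, B = {2, 3, 6, 8}
A ∩ B = {2, 6, 8}
(A ∩ B)' = U \ (A ∩ B) = {1, 3, 4, 5, 7, 9, 10, 11}
Verification via A' ∪ B': A' = {1, 3, 4, 5, 7, 10, 11}, B' = {1, 4, 5, 7, 9, 10, 11}
A' ∪ B' = {1, 3, 4, 5, 7, 9, 10, 11} ✓

{1, 3, 4, 5, 7, 9, 10, 11}


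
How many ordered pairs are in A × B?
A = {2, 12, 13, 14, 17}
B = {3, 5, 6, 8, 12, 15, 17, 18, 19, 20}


Set A = {2, 12, 13, 14, 17} has 5 elements.
Set B = {3, 5, 6, 8, 12, 15, 17, 18, 19, 20} has 10 elements.
|A × B| = |A| × |B| = 5 × 10 = 50

50


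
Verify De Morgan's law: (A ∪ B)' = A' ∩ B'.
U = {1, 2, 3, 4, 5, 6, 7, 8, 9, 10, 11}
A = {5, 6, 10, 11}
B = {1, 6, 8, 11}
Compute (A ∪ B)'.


U = {1, 2, 3, 4, 5, 6, 7, 8, 9, 10, 11}
A = {5, 6, 10, 11}, B = {1, 6, 8, 11}
A ∪ B = {1, 5, 6, 8, 10, 11}
(A ∪ B)' = U \ (A ∪ B) = {2, 3, 4, 7, 9}
Verification via A' ∩ B': A' = {1, 2, 3, 4, 7, 8, 9}, B' = {2, 3, 4, 5, 7, 9, 10}
A' ∩ B' = {2, 3, 4, 7, 9} ✓

{2, 3, 4, 7, 9}


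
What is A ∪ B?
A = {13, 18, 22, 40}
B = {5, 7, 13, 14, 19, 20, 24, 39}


Set A = {13, 18, 22, 40}
Set B = {5, 7, 13, 14, 19, 20, 24, 39}
A ∪ B includes all elements in either set.
Elements from A: {13, 18, 22, 40}
Elements from B not already included: {5, 7, 14, 19, 20, 24, 39}
A ∪ B = {5, 7, 13, 14, 18, 19, 20, 22, 24, 39, 40}

{5, 7, 13, 14, 18, 19, 20, 22, 24, 39, 40}


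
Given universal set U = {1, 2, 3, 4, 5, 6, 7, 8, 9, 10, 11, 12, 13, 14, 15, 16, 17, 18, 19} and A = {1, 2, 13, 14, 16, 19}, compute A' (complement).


Universal set U = {1, 2, 3, 4, 5, 6, 7, 8, 9, 10, 11, 12, 13, 14, 15, 16, 17, 18, 19}
Set A = {1, 2, 13, 14, 16, 19}
A' = U \ A = elements in U but not in A
Checking each element of U:
1 (in A, exclude), 2 (in A, exclude), 3 (not in A, include), 4 (not in A, include), 5 (not in A, include), 6 (not in A, include), 7 (not in A, include), 8 (not in A, include), 9 (not in A, include), 10 (not in A, include), 11 (not in A, include), 12 (not in A, include), 13 (in A, exclude), 14 (in A, exclude), 15 (not in A, include), 16 (in A, exclude), 17 (not in A, include), 18 (not in A, include), 19 (in A, exclude)
A' = {3, 4, 5, 6, 7, 8, 9, 10, 11, 12, 15, 17, 18}

{3, 4, 5, 6, 7, 8, 9, 10, 11, 12, 15, 17, 18}


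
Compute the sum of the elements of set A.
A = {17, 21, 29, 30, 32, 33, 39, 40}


Set A = {17, 21, 29, 30, 32, 33, 39, 40}
Sum = 17 + 21 + 29 + 30 + 32 + 33 + 39 + 40 = 241

241


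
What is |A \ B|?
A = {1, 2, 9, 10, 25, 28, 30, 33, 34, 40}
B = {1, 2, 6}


Set A = {1, 2, 9, 10, 25, 28, 30, 33, 34, 40}
Set B = {1, 2, 6}
A \ B = {9, 10, 25, 28, 30, 33, 34, 40}
|A \ B| = 8

8


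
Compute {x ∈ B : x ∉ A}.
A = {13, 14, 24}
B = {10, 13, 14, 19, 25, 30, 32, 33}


Set A = {13, 14, 24}
Set B = {10, 13, 14, 19, 25, 30, 32, 33}
Check each element of B against A:
10 ∉ A (include), 13 ∈ A, 14 ∈ A, 19 ∉ A (include), 25 ∉ A (include), 30 ∉ A (include), 32 ∉ A (include), 33 ∉ A (include)
Elements of B not in A: {10, 19, 25, 30, 32, 33}

{10, 19, 25, 30, 32, 33}


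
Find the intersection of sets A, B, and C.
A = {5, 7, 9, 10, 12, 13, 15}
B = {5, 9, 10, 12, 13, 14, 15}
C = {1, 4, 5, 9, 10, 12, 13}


Set A = {5, 7, 9, 10, 12, 13, 15}
Set B = {5, 9, 10, 12, 13, 14, 15}
Set C = {1, 4, 5, 9, 10, 12, 13}
First, A ∩ B = {5, 9, 10, 12, 13, 15}
Then, (A ∩ B) ∩ C = {5, 9, 10, 12, 13}

{5, 9, 10, 12, 13}


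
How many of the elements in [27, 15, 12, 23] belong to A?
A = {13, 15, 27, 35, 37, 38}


Set A = {13, 15, 27, 35, 37, 38}
Candidates: [27, 15, 12, 23]
Check each candidate:
27 ∈ A, 15 ∈ A, 12 ∉ A, 23 ∉ A
Count of candidates in A: 2

2


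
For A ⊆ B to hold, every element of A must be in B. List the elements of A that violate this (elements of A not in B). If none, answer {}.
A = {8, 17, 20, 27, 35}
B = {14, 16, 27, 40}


Set A = {8, 17, 20, 27, 35}
Set B = {14, 16, 27, 40}
Check each element of A against B:
8 ∉ B (include), 17 ∉ B (include), 20 ∉ B (include), 27 ∈ B, 35 ∉ B (include)
Elements of A not in B: {8, 17, 20, 35}

{8, 17, 20, 35}


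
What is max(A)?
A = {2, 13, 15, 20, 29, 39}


Set A = {2, 13, 15, 20, 29, 39}
Elements in ascending order: 2, 13, 15, 20, 29, 39
The largest element is 39.

39


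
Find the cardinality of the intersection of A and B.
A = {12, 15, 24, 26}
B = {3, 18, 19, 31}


Set A = {12, 15, 24, 26}
Set B = {3, 18, 19, 31}
A ∩ B = {}
|A ∩ B| = 0

0


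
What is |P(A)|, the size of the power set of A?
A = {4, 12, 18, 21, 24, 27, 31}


Set A = {4, 12, 18, 21, 24, 27, 31}
|A| = 7
The power set P(A) contains all subsets of A.
|P(A)| = 2^|A| = 2^7 = 128

128


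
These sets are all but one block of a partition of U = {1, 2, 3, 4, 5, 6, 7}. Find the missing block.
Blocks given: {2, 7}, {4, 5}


U = {1, 2, 3, 4, 5, 6, 7}
Shown blocks: {2, 7}, {4, 5}
A partition's blocks are pairwise disjoint and cover U, so the missing block = U \ (union of shown blocks).
Union of shown blocks: {2, 4, 5, 7}
Missing block = U \ (union) = {1, 3, 6}

{1, 3, 6}


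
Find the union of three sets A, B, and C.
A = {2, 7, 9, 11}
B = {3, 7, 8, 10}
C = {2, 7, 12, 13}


Set A = {2, 7, 9, 11}
Set B = {3, 7, 8, 10}
Set C = {2, 7, 12, 13}
First, A ∪ B = {2, 3, 7, 8, 9, 10, 11}
Then, (A ∪ B) ∪ C = {2, 3, 7, 8, 9, 10, 11, 12, 13}

{2, 3, 7, 8, 9, 10, 11, 12, 13}


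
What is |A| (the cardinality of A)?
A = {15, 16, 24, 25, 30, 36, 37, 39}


Set A = {15, 16, 24, 25, 30, 36, 37, 39}
Listing elements: 15, 16, 24, 25, 30, 36, 37, 39
Counting: 8 elements
|A| = 8

8


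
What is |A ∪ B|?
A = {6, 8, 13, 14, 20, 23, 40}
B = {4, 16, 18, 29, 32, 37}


Set A = {6, 8, 13, 14, 20, 23, 40}, |A| = 7
Set B = {4, 16, 18, 29, 32, 37}, |B| = 6
A ∩ B = {}, |A ∩ B| = 0
|A ∪ B| = |A| + |B| - |A ∩ B| = 7 + 6 - 0 = 13

13


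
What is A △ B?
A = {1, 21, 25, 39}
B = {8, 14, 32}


Set A = {1, 21, 25, 39}
Set B = {8, 14, 32}
A △ B = (A \ B) ∪ (B \ A)
Elements in A but not B: {1, 21, 25, 39}
Elements in B but not A: {8, 14, 32}
A △ B = {1, 8, 14, 21, 25, 32, 39}

{1, 8, 14, 21, 25, 32, 39}


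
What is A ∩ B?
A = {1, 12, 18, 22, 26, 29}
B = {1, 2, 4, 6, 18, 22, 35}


Set A = {1, 12, 18, 22, 26, 29}
Set B = {1, 2, 4, 6, 18, 22, 35}
A ∩ B includes only elements in both sets.
Check each element of A against B:
1 ✓, 12 ✗, 18 ✓, 22 ✓, 26 ✗, 29 ✗
A ∩ B = {1, 18, 22}

{1, 18, 22}


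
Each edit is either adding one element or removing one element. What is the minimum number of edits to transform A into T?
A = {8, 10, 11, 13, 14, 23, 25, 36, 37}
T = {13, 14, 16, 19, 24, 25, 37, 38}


Set A = {8, 10, 11, 13, 14, 23, 25, 36, 37}
Set T = {13, 14, 16, 19, 24, 25, 37, 38}
Elements to remove from A (in A, not in T): {8, 10, 11, 23, 36} → 5 removals
Elements to add to A (in T, not in A): {16, 19, 24, 38} → 4 additions
Total edits = 5 + 4 = 9

9


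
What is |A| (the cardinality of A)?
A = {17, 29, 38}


Set A = {17, 29, 38}
Listing elements: 17, 29, 38
Counting: 3 elements
|A| = 3

3


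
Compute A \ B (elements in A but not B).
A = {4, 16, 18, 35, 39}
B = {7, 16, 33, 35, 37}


Set A = {4, 16, 18, 35, 39}
Set B = {7, 16, 33, 35, 37}
A \ B includes elements in A that are not in B.
Check each element of A:
4 (not in B, keep), 16 (in B, remove), 18 (not in B, keep), 35 (in B, remove), 39 (not in B, keep)
A \ B = {4, 18, 39}

{4, 18, 39}


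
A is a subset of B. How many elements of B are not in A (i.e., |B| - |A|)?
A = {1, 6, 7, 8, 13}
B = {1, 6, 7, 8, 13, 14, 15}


Set A = {1, 6, 7, 8, 13}, |A| = 5
Set B = {1, 6, 7, 8, 13, 14, 15}, |B| = 7
Since A ⊆ B: B \ A = {14, 15}
|B| - |A| = 7 - 5 = 2

2


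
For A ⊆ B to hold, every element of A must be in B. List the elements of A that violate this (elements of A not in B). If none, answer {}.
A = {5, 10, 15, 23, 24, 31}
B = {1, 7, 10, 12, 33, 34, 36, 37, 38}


Set A = {5, 10, 15, 23, 24, 31}
Set B = {1, 7, 10, 12, 33, 34, 36, 37, 38}
Check each element of A against B:
5 ∉ B (include), 10 ∈ B, 15 ∉ B (include), 23 ∉ B (include), 24 ∉ B (include), 31 ∉ B (include)
Elements of A not in B: {5, 15, 23, 24, 31}

{5, 15, 23, 24, 31}


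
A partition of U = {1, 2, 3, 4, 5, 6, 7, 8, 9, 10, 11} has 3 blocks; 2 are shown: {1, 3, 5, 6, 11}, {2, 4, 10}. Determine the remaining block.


U = {1, 2, 3, 4, 5, 6, 7, 8, 9, 10, 11}
Shown blocks: {1, 3, 5, 6, 11}, {2, 4, 10}
A partition's blocks are pairwise disjoint and cover U, so the missing block = U \ (union of shown blocks).
Union of shown blocks: {1, 2, 3, 4, 5, 6, 10, 11}
Missing block = U \ (union) = {7, 8, 9}

{7, 8, 9}


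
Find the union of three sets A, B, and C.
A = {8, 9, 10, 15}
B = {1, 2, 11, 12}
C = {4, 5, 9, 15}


Set A = {8, 9, 10, 15}
Set B = {1, 2, 11, 12}
Set C = {4, 5, 9, 15}
First, A ∪ B = {1, 2, 8, 9, 10, 11, 12, 15}
Then, (A ∪ B) ∪ C = {1, 2, 4, 5, 8, 9, 10, 11, 12, 15}

{1, 2, 4, 5, 8, 9, 10, 11, 12, 15}


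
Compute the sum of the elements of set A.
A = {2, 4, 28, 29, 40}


Set A = {2, 4, 28, 29, 40}
Sum = 2 + 4 + 28 + 29 + 40 = 103

103


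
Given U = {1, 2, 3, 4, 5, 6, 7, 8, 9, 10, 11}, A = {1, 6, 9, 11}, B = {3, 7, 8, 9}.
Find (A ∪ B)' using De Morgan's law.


U = {1, 2, 3, 4, 5, 6, 7, 8, 9, 10, 11}
A = {1, 6, 9, 11}, B = {3, 7, 8, 9}
A ∪ B = {1, 3, 6, 7, 8, 9, 11}
(A ∪ B)' = U \ (A ∪ B) = {2, 4, 5, 10}
Verification via A' ∩ B': A' = {2, 3, 4, 5, 7, 8, 10}, B' = {1, 2, 4, 5, 6, 10, 11}
A' ∩ B' = {2, 4, 5, 10} ✓

{2, 4, 5, 10}


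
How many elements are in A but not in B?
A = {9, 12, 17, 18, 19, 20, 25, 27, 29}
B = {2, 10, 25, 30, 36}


Set A = {9, 12, 17, 18, 19, 20, 25, 27, 29}
Set B = {2, 10, 25, 30, 36}
A \ B = {9, 12, 17, 18, 19, 20, 27, 29}
|A \ B| = 8

8


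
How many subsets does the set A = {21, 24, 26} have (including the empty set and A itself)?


Set A = {21, 24, 26}
|A| = 3
The power set P(A) contains all subsets of A.
|P(A)| = 2^|A| = 2^3 = 8

8


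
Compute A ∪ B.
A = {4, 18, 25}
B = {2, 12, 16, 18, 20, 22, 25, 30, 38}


Set A = {4, 18, 25}
Set B = {2, 12, 16, 18, 20, 22, 25, 30, 38}
A ∪ B includes all elements in either set.
Elements from A: {4, 18, 25}
Elements from B not already included: {2, 12, 16, 20, 22, 30, 38}
A ∪ B = {2, 4, 12, 16, 18, 20, 22, 25, 30, 38}

{2, 4, 12, 16, 18, 20, 22, 25, 30, 38}


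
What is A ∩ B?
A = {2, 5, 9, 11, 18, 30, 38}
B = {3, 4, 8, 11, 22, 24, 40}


Set A = {2, 5, 9, 11, 18, 30, 38}
Set B = {3, 4, 8, 11, 22, 24, 40}
A ∩ B includes only elements in both sets.
Check each element of A against B:
2 ✗, 5 ✗, 9 ✗, 11 ✓, 18 ✗, 30 ✗, 38 ✗
A ∩ B = {11}

{11}


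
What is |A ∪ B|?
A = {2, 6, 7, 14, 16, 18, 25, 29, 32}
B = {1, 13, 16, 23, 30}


Set A = {2, 6, 7, 14, 16, 18, 25, 29, 32}, |A| = 9
Set B = {1, 13, 16, 23, 30}, |B| = 5
A ∩ B = {16}, |A ∩ B| = 1
|A ∪ B| = |A| + |B| - |A ∩ B| = 9 + 5 - 1 = 13

13


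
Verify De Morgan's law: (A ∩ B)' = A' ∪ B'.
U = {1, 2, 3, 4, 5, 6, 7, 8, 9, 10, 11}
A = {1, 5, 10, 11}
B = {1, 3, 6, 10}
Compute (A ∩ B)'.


U = {1, 2, 3, 4, 5, 6, 7, 8, 9, 10, 11}
A = {1, 5, 10, 11}, B = {1, 3, 6, 10}
A ∩ B = {1, 10}
(A ∩ B)' = U \ (A ∩ B) = {2, 3, 4, 5, 6, 7, 8, 9, 11}
Verification via A' ∪ B': A' = {2, 3, 4, 6, 7, 8, 9}, B' = {2, 4, 5, 7, 8, 9, 11}
A' ∪ B' = {2, 3, 4, 5, 6, 7, 8, 9, 11} ✓

{2, 3, 4, 5, 6, 7, 8, 9, 11}


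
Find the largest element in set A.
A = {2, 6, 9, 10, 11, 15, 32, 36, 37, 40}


Set A = {2, 6, 9, 10, 11, 15, 32, 36, 37, 40}
Elements in ascending order: 2, 6, 9, 10, 11, 15, 32, 36, 37, 40
The largest element is 40.

40


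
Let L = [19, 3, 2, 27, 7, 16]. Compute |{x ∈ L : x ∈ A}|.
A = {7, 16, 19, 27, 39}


Set A = {7, 16, 19, 27, 39}
Candidates: [19, 3, 2, 27, 7, 16]
Check each candidate:
19 ∈ A, 3 ∉ A, 2 ∉ A, 27 ∈ A, 7 ∈ A, 16 ∈ A
Count of candidates in A: 4

4


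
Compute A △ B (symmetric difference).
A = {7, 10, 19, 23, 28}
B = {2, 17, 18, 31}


Set A = {7, 10, 19, 23, 28}
Set B = {2, 17, 18, 31}
A △ B = (A \ B) ∪ (B \ A)
Elements in A but not B: {7, 10, 19, 23, 28}
Elements in B but not A: {2, 17, 18, 31}
A △ B = {2, 7, 10, 17, 18, 19, 23, 28, 31}

{2, 7, 10, 17, 18, 19, 23, 28, 31}


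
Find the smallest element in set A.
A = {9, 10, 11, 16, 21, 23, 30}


Set A = {9, 10, 11, 16, 21, 23, 30}
Elements in ascending order: 9, 10, 11, 16, 21, 23, 30
The smallest element is 9.

9


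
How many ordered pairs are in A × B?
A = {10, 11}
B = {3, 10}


Set A = {10, 11} has 2 elements.
Set B = {3, 10} has 2 elements.
|A × B| = |A| × |B| = 2 × 2 = 4

4


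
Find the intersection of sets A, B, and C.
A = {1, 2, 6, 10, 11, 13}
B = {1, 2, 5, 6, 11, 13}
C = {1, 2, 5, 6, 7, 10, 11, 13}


Set A = {1, 2, 6, 10, 11, 13}
Set B = {1, 2, 5, 6, 11, 13}
Set C = {1, 2, 5, 6, 7, 10, 11, 13}
First, A ∩ B = {1, 2, 6, 11, 13}
Then, (A ∩ B) ∩ C = {1, 2, 6, 11, 13}

{1, 2, 6, 11, 13}


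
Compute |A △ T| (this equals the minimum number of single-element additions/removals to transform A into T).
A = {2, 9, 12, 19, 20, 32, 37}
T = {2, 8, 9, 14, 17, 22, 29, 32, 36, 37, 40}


Set A = {2, 9, 12, 19, 20, 32, 37}
Set T = {2, 8, 9, 14, 17, 22, 29, 32, 36, 37, 40}
Elements to remove from A (in A, not in T): {12, 19, 20} → 3 removals
Elements to add to A (in T, not in A): {8, 14, 17, 22, 29, 36, 40} → 7 additions
Total edits = 3 + 7 = 10

10


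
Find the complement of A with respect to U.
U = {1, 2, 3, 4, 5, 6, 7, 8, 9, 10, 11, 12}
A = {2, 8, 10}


Universal set U = {1, 2, 3, 4, 5, 6, 7, 8, 9, 10, 11, 12}
Set A = {2, 8, 10}
A' = U \ A = elements in U but not in A
Checking each element of U:
1 (not in A, include), 2 (in A, exclude), 3 (not in A, include), 4 (not in A, include), 5 (not in A, include), 6 (not in A, include), 7 (not in A, include), 8 (in A, exclude), 9 (not in A, include), 10 (in A, exclude), 11 (not in A, include), 12 (not in A, include)
A' = {1, 3, 4, 5, 6, 7, 9, 11, 12}

{1, 3, 4, 5, 6, 7, 9, 11, 12}


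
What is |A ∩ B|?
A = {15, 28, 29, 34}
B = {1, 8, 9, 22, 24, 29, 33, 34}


Set A = {15, 28, 29, 34}
Set B = {1, 8, 9, 22, 24, 29, 33, 34}
A ∩ B = {29, 34}
|A ∩ B| = 2

2


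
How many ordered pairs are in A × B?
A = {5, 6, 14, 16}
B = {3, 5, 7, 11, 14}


Set A = {5, 6, 14, 16} has 4 elements.
Set B = {3, 5, 7, 11, 14} has 5 elements.
|A × B| = |A| × |B| = 4 × 5 = 20

20


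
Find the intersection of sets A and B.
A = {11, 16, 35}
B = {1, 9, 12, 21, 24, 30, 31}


Set A = {11, 16, 35}
Set B = {1, 9, 12, 21, 24, 30, 31}
A ∩ B includes only elements in both sets.
Check each element of A against B:
11 ✗, 16 ✗, 35 ✗
A ∩ B = {}

{}


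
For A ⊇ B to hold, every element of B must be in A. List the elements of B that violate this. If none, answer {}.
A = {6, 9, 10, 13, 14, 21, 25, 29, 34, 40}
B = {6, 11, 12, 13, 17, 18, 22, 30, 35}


Set A = {6, 9, 10, 13, 14, 21, 25, 29, 34, 40}
Set B = {6, 11, 12, 13, 17, 18, 22, 30, 35}
Check each element of B against A:
6 ∈ A, 11 ∉ A (include), 12 ∉ A (include), 13 ∈ A, 17 ∉ A (include), 18 ∉ A (include), 22 ∉ A (include), 30 ∉ A (include), 35 ∉ A (include)
Elements of B not in A: {11, 12, 17, 18, 22, 30, 35}

{11, 12, 17, 18, 22, 30, 35}


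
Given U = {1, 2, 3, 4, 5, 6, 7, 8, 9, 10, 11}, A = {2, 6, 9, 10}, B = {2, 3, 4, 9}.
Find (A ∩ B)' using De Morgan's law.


U = {1, 2, 3, 4, 5, 6, 7, 8, 9, 10, 11}
A = {2, 6, 9, 10}, B = {2, 3, 4, 9}
A ∩ B = {2, 9}
(A ∩ B)' = U \ (A ∩ B) = {1, 3, 4, 5, 6, 7, 8, 10, 11}
Verification via A' ∪ B': A' = {1, 3, 4, 5, 7, 8, 11}, B' = {1, 5, 6, 7, 8, 10, 11}
A' ∪ B' = {1, 3, 4, 5, 6, 7, 8, 10, 11} ✓

{1, 3, 4, 5, 6, 7, 8, 10, 11}


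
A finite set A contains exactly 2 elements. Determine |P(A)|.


The set has 2 elements.
The power set contains all possible subsets.
|P(A)| = 2^|A| = 2^2 = 4

4


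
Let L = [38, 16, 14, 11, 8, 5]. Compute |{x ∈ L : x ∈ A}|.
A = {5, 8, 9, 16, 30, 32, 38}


Set A = {5, 8, 9, 16, 30, 32, 38}
Candidates: [38, 16, 14, 11, 8, 5]
Check each candidate:
38 ∈ A, 16 ∈ A, 14 ∉ A, 11 ∉ A, 8 ∈ A, 5 ∈ A
Count of candidates in A: 4

4


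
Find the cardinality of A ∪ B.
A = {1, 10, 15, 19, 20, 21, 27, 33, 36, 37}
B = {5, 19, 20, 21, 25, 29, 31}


Set A = {1, 10, 15, 19, 20, 21, 27, 33, 36, 37}, |A| = 10
Set B = {5, 19, 20, 21, 25, 29, 31}, |B| = 7
A ∩ B = {19, 20, 21}, |A ∩ B| = 3
|A ∪ B| = |A| + |B| - |A ∩ B| = 10 + 7 - 3 = 14

14


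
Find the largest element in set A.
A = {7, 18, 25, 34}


Set A = {7, 18, 25, 34}
Elements in ascending order: 7, 18, 25, 34
The largest element is 34.

34


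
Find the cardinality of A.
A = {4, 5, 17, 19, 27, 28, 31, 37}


Set A = {4, 5, 17, 19, 27, 28, 31, 37}
Listing elements: 4, 5, 17, 19, 27, 28, 31, 37
Counting: 8 elements
|A| = 8

8


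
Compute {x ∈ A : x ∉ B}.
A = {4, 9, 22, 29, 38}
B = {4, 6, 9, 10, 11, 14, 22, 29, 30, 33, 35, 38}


Set A = {4, 9, 22, 29, 38}
Set B = {4, 6, 9, 10, 11, 14, 22, 29, 30, 33, 35, 38}
Check each element of A against B:
4 ∈ B, 9 ∈ B, 22 ∈ B, 29 ∈ B, 38 ∈ B
Elements of A not in B: {}

{}


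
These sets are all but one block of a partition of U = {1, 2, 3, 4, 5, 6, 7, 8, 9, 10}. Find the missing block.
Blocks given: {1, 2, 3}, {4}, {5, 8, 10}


U = {1, 2, 3, 4, 5, 6, 7, 8, 9, 10}
Shown blocks: {1, 2, 3}, {4}, {5, 8, 10}
A partition's blocks are pairwise disjoint and cover U, so the missing block = U \ (union of shown blocks).
Union of shown blocks: {1, 2, 3, 4, 5, 8, 10}
Missing block = U \ (union) = {6, 7, 9}

{6, 7, 9}


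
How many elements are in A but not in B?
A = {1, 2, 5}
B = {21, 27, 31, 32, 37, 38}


Set A = {1, 2, 5}
Set B = {21, 27, 31, 32, 37, 38}
A \ B = {1, 2, 5}
|A \ B| = 3

3


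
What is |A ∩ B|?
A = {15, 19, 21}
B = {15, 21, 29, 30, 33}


Set A = {15, 19, 21}
Set B = {15, 21, 29, 30, 33}
A ∩ B = {15, 21}
|A ∩ B| = 2

2


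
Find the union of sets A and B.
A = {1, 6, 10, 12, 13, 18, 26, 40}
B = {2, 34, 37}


Set A = {1, 6, 10, 12, 13, 18, 26, 40}
Set B = {2, 34, 37}
A ∪ B includes all elements in either set.
Elements from A: {1, 6, 10, 12, 13, 18, 26, 40}
Elements from B not already included: {2, 34, 37}
A ∪ B = {1, 2, 6, 10, 12, 13, 18, 26, 34, 37, 40}

{1, 2, 6, 10, 12, 13, 18, 26, 34, 37, 40}


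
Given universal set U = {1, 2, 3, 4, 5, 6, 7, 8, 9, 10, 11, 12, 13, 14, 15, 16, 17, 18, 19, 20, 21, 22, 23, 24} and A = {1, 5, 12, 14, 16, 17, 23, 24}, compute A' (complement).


Universal set U = {1, 2, 3, 4, 5, 6, 7, 8, 9, 10, 11, 12, 13, 14, 15, 16, 17, 18, 19, 20, 21, 22, 23, 24}
Set A = {1, 5, 12, 14, 16, 17, 23, 24}
A' = U \ A = elements in U but not in A
Checking each element of U:
1 (in A, exclude), 2 (not in A, include), 3 (not in A, include), 4 (not in A, include), 5 (in A, exclude), 6 (not in A, include), 7 (not in A, include), 8 (not in A, include), 9 (not in A, include), 10 (not in A, include), 11 (not in A, include), 12 (in A, exclude), 13 (not in A, include), 14 (in A, exclude), 15 (not in A, include), 16 (in A, exclude), 17 (in A, exclude), 18 (not in A, include), 19 (not in A, include), 20 (not in A, include), 21 (not in A, include), 22 (not in A, include), 23 (in A, exclude), 24 (in A, exclude)
A' = {2, 3, 4, 6, 7, 8, 9, 10, 11, 13, 15, 18, 19, 20, 21, 22}

{2, 3, 4, 6, 7, 8, 9, 10, 11, 13, 15, 18, 19, 20, 21, 22}


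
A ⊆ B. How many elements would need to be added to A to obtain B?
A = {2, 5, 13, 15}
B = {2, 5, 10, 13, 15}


Set A = {2, 5, 13, 15}, |A| = 4
Set B = {2, 5, 10, 13, 15}, |B| = 5
Since A ⊆ B: B \ A = {10}
|B| - |A| = 5 - 4 = 1

1
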